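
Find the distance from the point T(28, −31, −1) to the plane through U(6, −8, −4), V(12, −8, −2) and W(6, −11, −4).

UV = (6, 0, 2) and UW = (0, −3, 0), so a normal is n = UV × UW = (6, 0, −18).
Then n·(28, −31, −1) − 108 = 78.
|n| = √(36 + 0 + 324) = 6√10, so the distance is |78|/(6√10) = 13/√10.

13/√10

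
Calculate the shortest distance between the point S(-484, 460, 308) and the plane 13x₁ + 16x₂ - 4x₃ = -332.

8

n = (13, 16, -4); n·P − (-332) = 168; |n| = 21; distance = 168/21 = 8.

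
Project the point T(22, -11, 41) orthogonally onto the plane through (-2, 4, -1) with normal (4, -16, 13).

n = (4, -16, 13), |n|² = 441, and n·T − (-85) = 882.
t = 882/441 = 2, so the foot is T − t·n = (22, -11, 41) − 2·(4, -16, 13) = (14, 21, 15).

(14, 21, 15)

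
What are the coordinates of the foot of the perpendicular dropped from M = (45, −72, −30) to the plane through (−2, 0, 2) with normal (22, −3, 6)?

(1, -66, -42)

The perpendicular from M has direction n = (22, −3, 6): r = (45, −72, −30) + λ(22, −3, 6).
Substitute into the plane: n·(M + λn) = -32 gives 1026 + 529λ = -32, so λ = -2.
Foot = (45, −72, −30) + (-2)·(22, −3, 6) = (1, −66, −42).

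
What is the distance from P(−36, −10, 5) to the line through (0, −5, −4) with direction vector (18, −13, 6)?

3√97

Direction vector d = (18, −13, 6).
AP = (−36, −5, 9); AP·d = -529, |AP|² = 1402, |d|² = 529.
distance² = |AP|² − (AP·d)²/|d|² = 1402 − 279841/529 = 873, so the distance is 3√97.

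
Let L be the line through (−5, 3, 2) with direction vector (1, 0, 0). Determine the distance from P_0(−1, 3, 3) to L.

Direction vector d = (1, 0, 0).
AP = (4, 0, 1); AP·d = 4, |AP|² = 17, |d|² = 1.
distance² = |AP|² − (AP·d)²/|d|² = 17 − 16/1 = 1, so the distance is 1.

1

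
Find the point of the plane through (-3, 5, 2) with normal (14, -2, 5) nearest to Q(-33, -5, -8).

n = (14, -2, 5), |n|² = 225, and n·Q − (-42) = -450.
t = -450/225 = -2, so the foot is Q − t·n = (-33, -5, -8) − (-2)·(14, -2, 5) = (-5, -9, 2).

(-5, -9, 2)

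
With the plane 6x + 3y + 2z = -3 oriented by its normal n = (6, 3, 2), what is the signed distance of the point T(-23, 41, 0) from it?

-12/7

n·T − (-3) = -12.
|n| = 7, so the signed distance is -12/7.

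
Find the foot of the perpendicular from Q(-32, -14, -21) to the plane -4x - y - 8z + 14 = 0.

(-16, -10, 11)

The perpendicular from Q has direction n = (-4, -1, -8): r = (-32, -14, -21) + λ(-4, -1, -8).
Substitute into the plane: n·(Q + λn) = -14 gives 310 + 81λ = -14, so λ = -4.
Foot = (-32, -14, -21) + (-4)·(-4, -1, -8) = (-16, -10, 11).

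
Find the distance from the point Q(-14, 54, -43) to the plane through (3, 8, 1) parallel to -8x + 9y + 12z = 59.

22/17

Parallel planes share the normal n = (-8, 9, 12); since (3, 8, 1) lies on the plane, its equation is -8x + 9y + 12z = 60.
Then n·(-14, 54, -43) - 60 = 22.
|n| = √(64 + 81 + 144) = 17, so the distance is |22|/17 = 22/17.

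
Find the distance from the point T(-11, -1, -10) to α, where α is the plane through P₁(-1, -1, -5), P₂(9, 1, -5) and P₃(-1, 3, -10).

5√42/21

P₁P₂ = (10, 2, 0) and P₁P₃ = (0, 4, -5), so a normal is n = P₁P₂ × P₁P₃ = (-10, 50, 40).
Then n·(-11, -1, -10) - (-240) = -100.
|n| = √(100 + 2500 + 1600) = 10√42, so the distance is |-100|/(10√42) = 5√42/21.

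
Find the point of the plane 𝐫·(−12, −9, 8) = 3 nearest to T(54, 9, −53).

(6, -27, -21)

n = (−12, −9, 8), |n|² = 289, and n·T − 3 = -1156.
t = -1156/289 = -4, so the foot is T − t·n = (54, 9, −53) − (-4)·(−12, −9, 8) = (6, −27, −21).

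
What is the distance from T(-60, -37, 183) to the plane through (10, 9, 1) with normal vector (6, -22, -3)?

2

The plane has equation n·(r − (10, 9, 1)) = 0, i.e. n·r = -141.
d = |6·(-60) + (-22)·(-37) + (-3)·183 − (-141)| / √(36 + 484 + 9) = |46| / 23 = 2.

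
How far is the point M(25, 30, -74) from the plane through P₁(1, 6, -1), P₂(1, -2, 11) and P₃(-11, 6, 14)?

4√77/11

P₁P₂ = (0, -8, 12) and P₁P₃ = (-12, 0, 15), so a normal is n = P₁P₂ × P₁P₃ = (-120, -144, -96).
Then n·(25, 30, -74) - (-888) = 672.
|n| = √(14400 + 20736 + 9216) = 24√77, so the distance is |672|/(24√77) = 4√77/11.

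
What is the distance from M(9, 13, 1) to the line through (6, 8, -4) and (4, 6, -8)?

√5

A direction vector is d = (-2, -2, -4).
AP = (3, 5, 5); AP·d = -36, |AP|² = 59, |d|² = 24.
distance² = |AP|² − (AP·d)²/|d|² = 59 − 1296/24 = 5, so the distance is √5.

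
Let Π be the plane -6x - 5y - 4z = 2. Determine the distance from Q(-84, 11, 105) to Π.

27√77/77

d = |(-6)·(-84) + (-5)·11 + (-4)·105 − 2| / √(36 + 25 + 16) = |27| / √77 = 27/√77.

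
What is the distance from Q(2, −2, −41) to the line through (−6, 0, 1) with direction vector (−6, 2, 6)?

Direction vector d = (−6, 2, 6).
AP = (8, −2, −42); AP·d = -304, |AP|² = 1832, |d|² = 76.
distance² = |AP|² − (AP·d)²/|d|² = 1832 − 92416/76 = 616, so the distance is 2√154.

2√154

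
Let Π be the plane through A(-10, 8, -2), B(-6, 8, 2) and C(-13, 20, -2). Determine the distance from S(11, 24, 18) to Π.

AB = (4, 0, 4) and AC = (-3, 12, 0), so a normal is n = AB × AC = (-48, -12, 48).
Then n·(11, 24, 18) - 288 = -240.
|n| = √(2304 + 144 + 2304) = 12√33, so the distance is |-240|/(12√33) = 20/√33.

20√33/33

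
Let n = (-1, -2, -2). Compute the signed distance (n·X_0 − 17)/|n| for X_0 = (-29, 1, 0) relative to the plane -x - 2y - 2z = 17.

10/3

n·X_0 − 17 = 10.
|n| = 3, so the signed distance is 10/3.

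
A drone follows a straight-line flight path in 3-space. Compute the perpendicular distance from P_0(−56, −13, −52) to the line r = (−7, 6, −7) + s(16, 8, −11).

Direction vector d = (16, 8, −11).
AP = (−49, −19, −45); AP·d = -441, |AP|² = 4787, |d|² = 441.
distance² = |AP|² − (AP·d)²/|d|² = 4787 − 194481/441 = 4346, so the distance is √4346.

√4346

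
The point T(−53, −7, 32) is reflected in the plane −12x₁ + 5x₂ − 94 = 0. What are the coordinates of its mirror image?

(19, -37, 32)

n = (−12, 5, 0), |n|² = 169, n·T − 94 = 507, so t = 507/169 = 3.
Foot F = T − 3·n = (−17, −22, 32); the reflection is 2F − T = (19, −37, 32).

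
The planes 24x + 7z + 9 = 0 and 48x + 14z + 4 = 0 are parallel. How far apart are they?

7/25

Divide the second equation by 2 to match normals: 24x + 7z = -2.
Both planes have normal n = (24, 0, 7), |n| = 25. Any point on the first plane is at distance |(-2) − (-9)|/|n| = 7/25 from the second.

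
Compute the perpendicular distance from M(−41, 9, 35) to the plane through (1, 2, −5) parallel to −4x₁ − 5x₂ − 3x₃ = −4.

13/(5√2)

Parallel planes share the normal n = (−4, −5, −3); since (1, 2, −5) lies on the plane, its equation is −4x₁ − 5x₂ − 3x₃ = 1.
Then n·(−41, 9, 35) − 1 = 13.
|n| = √(16 + 25 + 9) = 5√2, so the distance is |13|/(5√2) = 13/(5√2).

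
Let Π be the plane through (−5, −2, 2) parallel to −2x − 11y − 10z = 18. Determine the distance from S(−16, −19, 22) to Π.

3/5

Parallel planes share the normal n = (−2, −11, −10); since (−5, −2, 2) lies on the plane, its equation is −2x − 11y − 10z = 12.
Then n·(−16, −19, 22) − 12 = 9.
|n| = √(4 + 121 + 100) = 15, so the distance is |9|/15 = 3/5.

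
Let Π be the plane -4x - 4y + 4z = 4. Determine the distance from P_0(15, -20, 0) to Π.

4/√3

Normal vector n = (-4, -4, 4), and n·(15, -20, 0) - 4 = 16.
|n| = √(16 + 16 + 16) = 4√3, so the distance is |16|/(4√3) = 4√3/3.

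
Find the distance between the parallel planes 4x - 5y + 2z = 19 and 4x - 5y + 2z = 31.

4/√5

Both planes have normal n = (4, -5, 2), |n| = 3√5. Any point on the first plane is at distance |31 − 19|/|n| = 12/(3√5) = 4/√5 from the second.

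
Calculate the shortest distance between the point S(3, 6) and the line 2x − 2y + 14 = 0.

d = |2·3 + (-2)·6 − (-14)| / √(4 + 4) = |8|/(2√2) = 2√2.

2√2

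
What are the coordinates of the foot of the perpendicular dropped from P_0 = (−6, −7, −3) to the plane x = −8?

(-8, -7, -3)

n = (1, 0, 0), |n|² = 1, and n·P_0 − (-8) = 2.
t = 2/1 = 2, so the foot is P_0 − t·n = (−6, −7, −3) − 2·(1, 0, 0) = (−8, −7, −3).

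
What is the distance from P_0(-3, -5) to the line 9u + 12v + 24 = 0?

21/5

The normal to the line is n = (9, 12) with |n| = 15.
|n·P_0 − (-24)| = |-87 − (-24)| = 63, so the distance is 63/15 = 21/5.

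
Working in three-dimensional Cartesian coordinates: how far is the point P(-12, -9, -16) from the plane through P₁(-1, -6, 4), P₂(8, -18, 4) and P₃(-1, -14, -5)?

P₁P₂ = (9, -12, 0) and P₁P₃ = (0, -8, -9), so a normal is n = P₁P₂ × P₁P₃ = (108, 81, -72).
Then n·(-12, -9, -16) - (-882) = 9.
|n| = √(11664 + 6561 + 5184) = 153, so the distance is |9|/153 = 1/17.

1/17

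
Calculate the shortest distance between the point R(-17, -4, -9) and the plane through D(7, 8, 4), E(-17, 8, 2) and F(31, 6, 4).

DE = (-24, 0, -2) and DF = (24, -2, 0), so a normal is n = DE × DF = (-4, -48, 48).
n = (-4, -48, 48); n·P − (-220) = 48; |n| = 68; distance = 48/68 = 12/17.

12/17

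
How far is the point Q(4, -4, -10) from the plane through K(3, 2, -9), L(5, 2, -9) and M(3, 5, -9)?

KL = (2, 0, 0) and KM = (0, 3, 0), so a normal is n = KL × KM = (0, 0, 6).
d = |6·(-10) − (-54)| / √(0 + 0 + 36) = |-6| / 6 = 1.

1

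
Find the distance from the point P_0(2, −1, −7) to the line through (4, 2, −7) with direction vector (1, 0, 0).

3

Direction vector d = (1, 0, 0).
AP = (−2, −3, 0), and AP × d = (0, 0, 3).
|AP × d|² = 9 and |d|² = 1, so the distance is √9 = 3.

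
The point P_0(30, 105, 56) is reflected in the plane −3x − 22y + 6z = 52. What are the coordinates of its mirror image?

With n = (−3, −22, 6), the signed offset is (n·P_0 − 52)/|n|² = -2116/529 = -4.
P_0' = P_0 − 2t·n = (30, 105, 56) − (-8)·(−3, −22, 6) = (6, −71, 104).

(6, -71, 104)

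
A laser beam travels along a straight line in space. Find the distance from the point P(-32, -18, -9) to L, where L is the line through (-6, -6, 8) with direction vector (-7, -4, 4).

Direction vector d = (-7, -4, 4).
AP = (-26, -12, -17); AP·d = 162, |AP|² = 1109, |d|² = 81.
distance² = |AP|² − (AP·d)²/|d|² = 1109 − 26244/81 = 785, so the distance is √785.

√785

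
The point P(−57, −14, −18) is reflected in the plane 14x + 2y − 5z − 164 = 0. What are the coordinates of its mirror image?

(55, 2, -58)

n = (14, 2, −5), |n|² = 225, n·P − 164 = -900, so t = -900/225 = -4.
Foot F = P − (-4)·n = (−1, −6, −38); the reflection is 2F − P = (55, 2, −58).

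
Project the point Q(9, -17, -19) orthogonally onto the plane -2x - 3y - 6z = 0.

(15, -8, -1)

n = (-2, -3, -6), |n|² = 49, and n·Q − 0 = 147.
t = 147/49 = 3, so the foot is Q − t·n = (9, -17, -19) − 3·(-2, -3, -6) = (15, -8, -1).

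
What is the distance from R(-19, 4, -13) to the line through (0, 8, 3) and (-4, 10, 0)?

13

A direction vector is d = (-4, 2, -3).
AP = (-19, -4, -16); AP·d = 116, |AP|² = 633, |d|² = 29.
distance² = |AP|² − (AP·d)²/|d|² = 633 − 13456/29 = 169, so the distance is 13.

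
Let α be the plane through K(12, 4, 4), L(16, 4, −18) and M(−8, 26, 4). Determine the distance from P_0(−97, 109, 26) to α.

7

KL = (4, 0, −22) and KM = (−20, 22, 0), so a normal is n = KL × KM = (484, 440, 88).
Then n·(−97, 109, 26) − 7920 = −4620.
|n| = √(234256 + 193600 + 7744) = 660, so the distance is |-4620|/660 = 7.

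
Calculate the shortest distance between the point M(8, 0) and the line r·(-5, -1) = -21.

19√26/26

The normal to the line is n = (-5, -1) with |n| = √26.
|n·M − (-21)| = |-40 − (-21)| = 19, so the distance is 19/√26 = 19√26/26.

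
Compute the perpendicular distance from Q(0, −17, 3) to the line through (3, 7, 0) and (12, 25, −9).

A direction vector is d = (9, 18, −9).
AP = (−3, −24, 3); AP·d = -486, |AP|² = 594, |d|² = 486.
distance² = |AP|² − (AP·d)²/|d|² = 594 − 236196/486 = 108, so the distance is 6√3.

6√3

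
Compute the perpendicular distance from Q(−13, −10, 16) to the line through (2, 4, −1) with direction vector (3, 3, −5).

√22

Direction vector d = (3, 3, −5).
AP = (−15, −14, 17), and AP × d = (19, −24, −3).
|AP × d|² = 946 and |d|² = 43, so the distance is √(946/43) = √22.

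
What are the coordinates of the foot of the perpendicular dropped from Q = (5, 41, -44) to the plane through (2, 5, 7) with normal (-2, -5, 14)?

n = (-2, -5, 14), |n|² = 225, and n·Q − 69 = -900.
t = -900/225 = -4, so the foot is Q − t·n = (5, 41, -44) − (-4)·(-2, -5, 14) = (-3, 21, 12).

(-3, 21, 12)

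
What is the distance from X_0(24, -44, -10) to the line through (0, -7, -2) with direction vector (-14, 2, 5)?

√1109

Direction vector d = (-14, 2, 5).
AP = (24, -37, -8); AP·d = -450, |AP|² = 2009, |d|² = 225.
distance² = |AP|² − (AP·d)²/|d|² = 2009 − 202500/225 = 1109, so the distance is √1109.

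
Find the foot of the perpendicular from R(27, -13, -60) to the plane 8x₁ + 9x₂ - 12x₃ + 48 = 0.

(3, -40, -24)

The perpendicular from R has direction n = (8, 9, -12): r = (27, -13, -60) + μ(8, 9, -12).
Substitute into the plane: n·(R + μn) = -48 gives 819 + 289μ = -48, so μ = -3.
Foot = (27, -13, -60) + (-3)·(8, 9, -12) = (3, -40, -24).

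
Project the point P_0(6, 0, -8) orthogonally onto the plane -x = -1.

n = (-1, 0, 0), |n|² = 1, and n·P_0 − (-1) = -5.
t = -5/1 = -5, so the foot is P_0 − t·n = (6, 0, -8) − (-5)·(-1, 0, 0) = (1, 0, -8).

(1, 0, -8)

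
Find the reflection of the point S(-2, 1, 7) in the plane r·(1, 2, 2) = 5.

(-4, -3, 3)

With n = (1, 2, 2), the signed offset is (n·S − 5)/|n|² = 9/9 = 1.
S' = S − 2t·n = (-2, 1, 7) − 2·(1, 2, 2) = (-4, -3, 3).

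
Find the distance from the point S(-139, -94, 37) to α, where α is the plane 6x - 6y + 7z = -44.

n = (6, -6, 7); n·P − (-44) = 33; |n| = 11; distance = 33/11 = 3.

3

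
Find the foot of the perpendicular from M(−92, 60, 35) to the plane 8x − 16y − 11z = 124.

The perpendicular from M has direction n = (8, −16, −11): r = (−92, 60, 35) + t(8, −16, −11).
Substitute into the plane: n·(M + tn) = 124 gives -2081 + 441t = 124, so t = 5.
Foot = (−92, 60, 35) + 5·(8, −16, −11) = (−52, −20, −20).

(-52, -20, -20)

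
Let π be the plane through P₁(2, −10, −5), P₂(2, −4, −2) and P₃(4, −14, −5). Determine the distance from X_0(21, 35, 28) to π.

17/3

P₁P₂ = (0, 6, 3) and P₁P₃ = (2, −4, 0), so a normal is n = P₁P₂ × P₁P₃ = (12, 6, −12).
n = (12, 6, −12); n·P − 24 = 102; |n| = 18; distance = 102/18 = 17/3.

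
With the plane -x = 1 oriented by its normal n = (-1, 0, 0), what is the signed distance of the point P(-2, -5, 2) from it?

n·P − 1 = 1.
|n| = 1, so the signed distance is 1/1 = 1.

1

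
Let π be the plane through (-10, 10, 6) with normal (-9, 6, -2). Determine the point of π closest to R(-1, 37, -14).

n = (-9, 6, -2), |n|² = 121, and n·R − 138 = 121.
t = 121/121 = 1, so the foot is R − t·n = (-1, 37, -14) − 1·(-9, 6, -2) = (8, 31, -12).

(8, 31, -12)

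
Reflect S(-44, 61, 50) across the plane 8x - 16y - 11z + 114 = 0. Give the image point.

(20, -67, -38)

With n = (8, -16, -11), the signed offset is (n·S − (-114))/|n|² = -1764/441 = -4.
S' = S − 2t·n = (-44, 61, 50) − (-8)·(8, -16, -11) = (20, -67, -38).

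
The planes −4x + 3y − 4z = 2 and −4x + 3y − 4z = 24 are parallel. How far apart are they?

With common normal n = (−4, 3, −4) (|n| = √41), the distance is |2 − 24|/|n| = 22/√41 = 22√41/41.

22√41/41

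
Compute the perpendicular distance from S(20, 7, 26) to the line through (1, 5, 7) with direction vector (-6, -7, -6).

Direction vector d = (-6, -7, -6).
AP = (19, 2, 19), and AP × d = (121, 0, -121).
|AP × d|² = 29282 and |d|² = 121, so the distance is √(29282/121) = √242 = 11√2.

11√2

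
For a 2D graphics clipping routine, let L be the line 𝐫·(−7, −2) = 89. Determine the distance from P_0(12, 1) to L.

The normal to the line is n = (−7, −2) with |n| = √53.
|n·P_0 − 89| = |-86 − 89| = 175, so the distance is 175/√53.

175/√53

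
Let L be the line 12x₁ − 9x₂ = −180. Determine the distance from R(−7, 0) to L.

The normal to the line is n = (12, −9) with |n| = 15.
|n·R − (-180)| = |-84 − (-180)| = 96, so the distance is 96/15 = 32/5.

32/5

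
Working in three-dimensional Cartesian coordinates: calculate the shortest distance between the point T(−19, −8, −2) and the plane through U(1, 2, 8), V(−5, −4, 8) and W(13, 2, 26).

5√22/11

UV = (−6, −6, 0) and UW = (12, 0, 18), so a normal is n = UV × UW = (−108, 108, 72).
Then n·(−19, −8, −2) − 684 = 360.
|n| = √(11664 + 11664 + 5184) = 36√22, so the distance is |360|/(36√22) = 10/√22.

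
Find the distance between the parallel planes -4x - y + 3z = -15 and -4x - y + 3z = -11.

2√26/13

Both planes have normal n = (-4, -1, 3), |n| = √26. Any point on the first plane is at distance |(-11) − (-15)|/|n| = 4/√26 from the second.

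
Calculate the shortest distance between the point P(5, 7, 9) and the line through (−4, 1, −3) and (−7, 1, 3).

A direction vector is d = (−3, 0, 6).
AP = (9, 6, 12); AP·d = 45, |AP|² = 261, |d|² = 45.
distance² = |AP|² − (AP·d)²/|d|² = 261 − 2025/45 = 216, so the distance is 6√6.

6√6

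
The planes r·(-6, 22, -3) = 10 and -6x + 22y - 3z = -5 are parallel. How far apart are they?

15/23

With common normal n = (-6, 22, -3) (|n| = 23), the distance is |10 − (-5)|/|n| = 15/23.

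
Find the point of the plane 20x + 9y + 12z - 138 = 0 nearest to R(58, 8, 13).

(18, -10, -11)

n = (20, 9, 12), |n|² = 625, and n·R − 138 = 1250.
t = 1250/625 = 2, so the foot is R − t·n = (58, 8, 13) − 2·(20, 9, 12) = (18, -10, -11).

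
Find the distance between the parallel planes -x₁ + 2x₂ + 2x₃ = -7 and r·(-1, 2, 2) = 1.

Both planes have normal n = (-1, 2, 2), |n| = 3. Any point on the first plane is at distance |1 − (-7)|/|n| = 8/3 from the second.

8/3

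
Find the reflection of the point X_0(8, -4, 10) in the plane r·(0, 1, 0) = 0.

n = (0, 1, 0), |n|² = 1, n·X_0 − 0 = -4, so t = -4/1 = -4.
Foot F = X_0 − (-4)·n = (8, 0, 10); the reflection is 2F − X_0 = (8, 4, 10).

(8, 4, 10)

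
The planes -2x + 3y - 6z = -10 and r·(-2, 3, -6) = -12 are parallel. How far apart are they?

With common normal n = (-2, 3, -6) (|n| = 7), the distance is |(-10) − (-12)|/|n| = 2/7.

2/7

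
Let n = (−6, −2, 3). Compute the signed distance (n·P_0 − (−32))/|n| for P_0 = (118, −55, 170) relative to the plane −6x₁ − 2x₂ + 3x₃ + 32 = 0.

n·P_0 − (-32) = -56.
|n| = 7, so the signed distance is -56/7 = -8.

-8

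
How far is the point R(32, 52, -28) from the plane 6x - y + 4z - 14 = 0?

14√53/53

Normal vector n = (6, -1, 4), and n·(32, 52, -28) - 14 = 14.
|n| = √(36 + 1 + 16) = √53, so the distance is |14|/√53 = 14√53/53.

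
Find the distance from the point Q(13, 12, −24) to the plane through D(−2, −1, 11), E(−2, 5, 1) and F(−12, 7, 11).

2√2

DE = (0, 6, −10) and DF = (−10, 8, 0), so a normal is n = DE × DF = (80, 100, 60).
Then n·(13, 12, −24) − 400 = 400.
|n| = √(6400 + 10000 + 3600) = 100√2, so the distance is |400|/(100√2) = 2√2.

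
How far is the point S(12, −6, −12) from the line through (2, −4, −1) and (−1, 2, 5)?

A direction vector is d = (−3, 6, 6).
AP = (10, −2, −11), and AP × d = (54, −27, 54).
|AP × d|² = 6561 and |d|² = 81, so the distance is √(6561/81) = √81 = 9.

9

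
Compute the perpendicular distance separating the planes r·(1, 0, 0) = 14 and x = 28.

14

Both planes have normal n = (1, 0, 0), |n| = 1. Any point on the first plane is at distance |28 − 14|/|n| = 14/1 = 14 from the second.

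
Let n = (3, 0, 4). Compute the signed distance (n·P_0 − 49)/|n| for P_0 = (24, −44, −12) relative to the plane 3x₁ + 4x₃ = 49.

n·P_0 − 49 = -25.
|n| = 5, so the signed distance is -25/5 = -5.

-5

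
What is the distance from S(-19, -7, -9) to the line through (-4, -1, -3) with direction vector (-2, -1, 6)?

3√33

Direction vector d = (-2, -1, 6).
AP = (-15, -6, -6); AP·d = 0, |AP|² = 297, |d|² = 41.
distance² = |AP|² − (AP·d)²/|d|² = 297 − 0/41 = 297, so the distance is 3√33.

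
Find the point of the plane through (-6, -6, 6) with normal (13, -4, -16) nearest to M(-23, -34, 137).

(42, -54, 57)

The perpendicular from M has direction n = (13, -4, -16): r = (-23, -34, 137) + μ(13, -4, -16).
Substitute into the plane: n·(M + μn) = -150 gives -2355 + 441μ = -150, so μ = 5.
Foot = (-23, -34, 137) + 5·(13, -4, -16) = (42, -54, 57).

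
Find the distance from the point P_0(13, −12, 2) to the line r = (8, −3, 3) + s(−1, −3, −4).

9

Direction vector d = (−1, −3, −4).
AP = (5, −9, −1); AP·d = 26, |AP|² = 107, |d|² = 26.
distance² = |AP|² − (AP·d)²/|d|² = 107 − 676/26 = 81, so the distance is 9.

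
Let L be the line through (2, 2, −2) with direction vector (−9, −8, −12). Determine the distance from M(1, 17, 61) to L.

√1594

Direction vector d = (−9, −8, −12).
AP = (−1, 15, 63), and AP × d = (324, −579, 143).
|AP × d|² = 460666 and |d|² = 289, so the distance is √(460666/289) = √1594.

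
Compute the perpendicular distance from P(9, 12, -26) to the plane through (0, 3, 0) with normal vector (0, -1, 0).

9

The plane has equation n·(r − (0, 3, 0)) = 0, i.e. n·r = -3.
n = (0, -1, 0); n·P − (-3) = -9; |n| = 1; distance = 9/1 = 9.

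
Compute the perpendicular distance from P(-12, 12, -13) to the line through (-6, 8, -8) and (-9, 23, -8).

√51

A direction vector is d = (-3, 15, 0).
AP = (-6, 4, -5); AP·d = 78, |AP|² = 77, |d|² = 234.
distance² = |AP|² − (AP·d)²/|d|² = 77 − 6084/234 = 51, so the distance is √51.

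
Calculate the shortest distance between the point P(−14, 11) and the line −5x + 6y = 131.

5/√61

The normal to the line is n = (−5, 6) with |n| = √61.
|n·P − 131| = |136 − 131| = 5, so the distance is 5/√61 = 5√61/61.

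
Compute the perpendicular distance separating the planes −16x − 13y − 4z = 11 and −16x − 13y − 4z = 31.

With common normal n = (−16, −13, −4) (|n| = 21), the distance is |11 − 31|/|n| = 20/21.

20/21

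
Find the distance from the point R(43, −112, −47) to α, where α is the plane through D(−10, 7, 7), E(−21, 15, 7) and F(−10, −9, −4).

DE = (−11, 8, 0) and DF = (0, −16, −11), so a normal is n = DE × DF = (−88, −121, 176).
n = (−88, −121, 176); n·P − 1265 = 231; |n| = 231; distance = 231/231 = 1.

1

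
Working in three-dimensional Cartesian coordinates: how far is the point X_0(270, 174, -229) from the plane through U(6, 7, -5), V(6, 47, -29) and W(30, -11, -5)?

4

UV = (0, 40, -24) and UW = (24, -18, 0), so a normal is n = UV × UW = (-432, -576, -960).
Then n·(270, 174, -229) - (-1824) = 4800.
|n| = √(186624 + 331776 + 921600) = 1200, so the distance is |4800|/1200 = 4.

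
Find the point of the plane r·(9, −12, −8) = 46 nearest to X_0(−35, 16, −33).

n = (9, −12, −8), |n|² = 289, and n·X_0 − 46 = -289.
t = -289/289 = -1, so the foot is X_0 − t·n = (−35, 16, −33) − (-1)·(9, −12, −8) = (−26, 4, −41).

(-26, 4, -41)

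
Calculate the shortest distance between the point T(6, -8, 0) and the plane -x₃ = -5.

5

Normal vector n = (0, 0, -1), and n·(6, -8, 0) - (-5) = 5.
|n| = √(0 + 0 + 1) = 1, so the distance is |5|/1 = 5.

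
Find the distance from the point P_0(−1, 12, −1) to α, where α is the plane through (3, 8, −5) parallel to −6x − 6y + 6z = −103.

4√3/3

Parallel planes share the normal n = (−6, −6, 6); since (3, 8, −5) lies on the plane, its equation is −6x − 6y + 6z = -96.
d = |(-6)·(-1) + (-6)·12 + 6·(-1) − (-96)| / √(36 + 36 + 36) = |24| / (6√3) = 4/√3.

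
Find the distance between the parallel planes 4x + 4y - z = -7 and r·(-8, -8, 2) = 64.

Divide the second equation by -2 to match normals: 4x + 4y - z = -32.
Both planes have normal n = (4, 4, -1), |n| = √33. Any point on the first plane is at distance |(-32) − (-7)|/|n| = 25/√33 = 25√33/33 from the second.

25/√33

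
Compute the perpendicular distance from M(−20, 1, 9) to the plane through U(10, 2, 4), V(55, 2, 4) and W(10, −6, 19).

UV = (45, 0, 0) and UW = (0, −8, 15), so a normal is n = UV × UW = (0, −675, −360).
d = |(-675)·1 + (-360)·9 − (-2790)| / √(0 + 455625 + 129600) = |-1125| / 765 = 25/17.

25/17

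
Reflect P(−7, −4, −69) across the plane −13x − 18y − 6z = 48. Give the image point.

(19, 32, -57)

With n = (−13, −18, −6), the signed offset is (n·P − 48)/|n|² = 529/529 = 1.
P' = P − 2t·n = (−7, −4, −69) − 2·(−13, −18, −6) = (19, 32, −57).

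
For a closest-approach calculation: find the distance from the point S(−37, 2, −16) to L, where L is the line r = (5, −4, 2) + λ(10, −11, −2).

6√34

Direction vector d = (10, −11, −2).
AP = (−42, 6, −18), and AP × d = (−210, −264, 402).
|AP × d|² = 275400 and |d|² = 225, so the distance is √(275400/225) = √1224 = 6√34.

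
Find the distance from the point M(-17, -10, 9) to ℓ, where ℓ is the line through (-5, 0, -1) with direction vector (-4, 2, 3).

Direction vector d = (-4, 2, 3).
AP = (-12, -10, 10); AP·d = 58, |AP|² = 344, |d|² = 29.
distance² = |AP|² − (AP·d)²/|d|² = 344 − 3364/29 = 228, so the distance is 2√57.

2√57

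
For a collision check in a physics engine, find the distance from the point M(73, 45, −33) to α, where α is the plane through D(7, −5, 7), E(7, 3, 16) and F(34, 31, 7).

DE = (0, 8, 9) and DF = (27, 36, 0), so a normal is n = DE × DF = (−324, 243, −216).
d = |(-324)·73 + 243·45 + (-216)·(-33) − (-4995)| / √(104976 + 59049 + 46656) = |-594| / 459 = 22/17.

22/17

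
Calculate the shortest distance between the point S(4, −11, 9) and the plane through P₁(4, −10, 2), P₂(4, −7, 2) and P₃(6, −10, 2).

7

P₁P₂ = (0, 3, 0) and P₁P₃ = (2, 0, 0), so a normal is n = P₁P₂ × P₁P₃ = (0, 0, −6).
d = |(-6)·9 − (-12)| / √(0 + 0 + 36) = |-42| / 6 = 7.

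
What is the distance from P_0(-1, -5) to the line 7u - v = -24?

11√2/5

d = |7·(-1) + (-1)·(-5) − (-24)| / √(49 + 1) = |22|/(5√2) = 11√2/5.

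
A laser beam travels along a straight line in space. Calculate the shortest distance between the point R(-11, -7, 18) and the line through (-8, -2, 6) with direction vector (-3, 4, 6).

3√13

Direction vector d = (-3, 4, 6).
AP = (-3, -5, 12); AP·d = 61, |AP|² = 178, |d|² = 61.
distance² = |AP|² − (AP·d)²/|d|² = 178 − 3721/61 = 117, so the distance is 3√13.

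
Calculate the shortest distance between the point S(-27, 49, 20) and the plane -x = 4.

23

Normal vector n = (-1, 0, 0), and n·(-27, 49, 20) - 4 = 23.
|n| = √(1 + 0 + 0) = 1, so the distance is |23|/1 = 23.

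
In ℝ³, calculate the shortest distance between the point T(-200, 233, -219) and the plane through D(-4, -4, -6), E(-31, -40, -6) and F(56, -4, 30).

9

DE = (-27, -36, 0) and DF = (60, 0, 36), so a normal is n = DE × DF = (-1296, 972, 2160).
Then n·(-200, 233, -219) - (-11664) = 24300.
|n| = √(1679616 + 944784 + 4665600) = 2700, so the distance is |24300|/2700 = 9.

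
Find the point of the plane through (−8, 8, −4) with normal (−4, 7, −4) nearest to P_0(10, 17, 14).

(6, 24, 10)

The perpendicular from P_0 has direction n = (−4, 7, −4): r = (10, 17, 14) + μ(−4, 7, −4).
Substitute into the plane: n·(P_0 + μn) = 104 gives 23 + 81μ = 104, so μ = 1.
Foot = (10, 17, 14) + 1·(−4, 7, −4) = (6, 24, 10).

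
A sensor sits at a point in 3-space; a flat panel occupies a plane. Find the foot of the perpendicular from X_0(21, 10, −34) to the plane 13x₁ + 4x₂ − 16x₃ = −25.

The perpendicular from X_0 has direction n = (13, 4, −16): r = (21, 10, −34) + t(13, 4, −16).
Substitute into the plane: n·(X_0 + tn) = -25 gives 857 + 441t = -25, so t = -2.
Foot = (21, 10, −34) + (-2)·(13, 4, −16) = (−5, 2, −2).

(-5, 2, -2)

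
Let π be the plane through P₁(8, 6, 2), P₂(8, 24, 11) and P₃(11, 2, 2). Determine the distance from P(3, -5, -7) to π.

P₁P₂ = (0, 18, 9) and P₁P₃ = (3, -4, 0), so a normal is n = P₁P₂ × P₁P₃ = (36, 27, -54).
n = (36, 27, -54); n·P − 342 = 9; |n| = 9√61; distance = 9/(9√61) = √61/61.

1/√61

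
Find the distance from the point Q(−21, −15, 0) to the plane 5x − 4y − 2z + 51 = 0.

2√5/5

d = |5·(-21) + (-4)·(-15) + (-2)·0 − (-51)| / √(25 + 16 + 4) = |6| / (3√5) = 2√5/5.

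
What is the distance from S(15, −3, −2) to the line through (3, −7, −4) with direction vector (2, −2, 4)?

Direction vector d = (2, −2, 4).
AP = (12, 4, 2), and AP × d = (20, −44, −32).
|AP × d|² = 3360 and |d|² = 24, so the distance is √(3360/24) = √140 = 2√35.

2√35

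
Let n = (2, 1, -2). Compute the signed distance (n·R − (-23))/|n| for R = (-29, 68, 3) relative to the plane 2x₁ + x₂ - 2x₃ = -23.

n·R − (-23) = 27.
|n| = 3, so the signed distance is 27/3 = 9.

9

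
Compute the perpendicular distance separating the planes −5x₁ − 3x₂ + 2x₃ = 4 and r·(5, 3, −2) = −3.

Divide the second equation by -1 to match normals: −5x₁ − 3x₂ + 2x₃ = 3.
Both planes have normal n = (−5, −3, 2), |n| = √38. Any point on the first plane is at distance |3 − 4|/|n| = 1/√38 = √38/38 from the second.

√38/38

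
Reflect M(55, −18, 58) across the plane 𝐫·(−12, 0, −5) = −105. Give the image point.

(-65, -18, 8)

n = (−12, 0, −5), |n|² = 169, n·M − (-105) = -845, so t = -845/169 = -5.
Foot F = M − (-5)·n = (−5, −18, 33); the reflection is 2F − M = (−65, −18, 8).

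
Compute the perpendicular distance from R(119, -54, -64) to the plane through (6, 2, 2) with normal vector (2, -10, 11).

4

The plane has equation n·(r − (6, 2, 2)) = 0, i.e. n·r = 14.
Then n·(119, -54, -64) - 14 = 60.
|n| = √(4 + 100 + 121) = 15, so the distance is |60|/15 = 4.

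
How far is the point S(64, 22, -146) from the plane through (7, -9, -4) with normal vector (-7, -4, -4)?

5

The plane has equation n·(r − (7, -9, -4)) = 0, i.e. n·r = 3.
d = |(-7)·64 + (-4)·22 + (-4)·(-146) − 3| / √(49 + 16 + 16) = |45| / 9 = 5.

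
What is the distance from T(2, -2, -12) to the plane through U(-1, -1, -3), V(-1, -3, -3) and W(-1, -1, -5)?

3

UV = (0, -2, 0) and UW = (0, 0, -2), so a normal is n = UV × UW = (4, 0, 0).
n = (4, 0, 0); n·P − (-4) = 12; |n| = 4; distance = 12/4 = 3.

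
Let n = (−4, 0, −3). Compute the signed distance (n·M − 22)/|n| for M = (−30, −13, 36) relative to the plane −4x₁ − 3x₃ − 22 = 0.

-2

n·M − 22 = -10.
|n| = 5, so the signed distance is -10/5 = -2.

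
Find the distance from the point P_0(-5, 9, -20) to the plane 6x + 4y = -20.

√13

Normal vector n = (6, 4, 0), and n·(-5, 9, -20) - (-20) = 26.
|n| = √(36 + 16 + 0) = 2√13, so the distance is |26|/(2√13) = √13.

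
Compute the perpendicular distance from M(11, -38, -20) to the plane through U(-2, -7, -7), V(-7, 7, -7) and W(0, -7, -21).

1/15

UV = (-5, 14, 0) and UW = (2, 0, -14), so a normal is n = UV × UW = (-196, -70, -28).
Then n·(11, -38, -20) - 1078 = -14.
|n| = √(38416 + 4900 + 784) = 210, so the distance is |-14|/210 = 1/15.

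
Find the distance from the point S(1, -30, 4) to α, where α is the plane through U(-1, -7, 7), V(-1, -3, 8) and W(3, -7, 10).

5/√26

UV = (0, 4, 1) and UW = (4, 0, 3), so a normal is n = UV × UW = (12, 4, -16).
Then n·(1, -30, 4) - (-152) = -20.
|n| = √(144 + 16 + 256) = 4√26, so the distance is |-20|/(4√26) = 5√26/26.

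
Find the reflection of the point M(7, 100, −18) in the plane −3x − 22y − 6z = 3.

With n = (−3, −22, −6), the signed offset is (n·M − 3)/|n|² = -2116/529 = -4.
M' = M − 2t·n = (7, 100, −18) − (-8)·(−3, −22, −6) = (−17, −76, −66).

(-17, -76, -66)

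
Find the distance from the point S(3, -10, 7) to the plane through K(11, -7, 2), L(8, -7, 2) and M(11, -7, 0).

3

KL = (-3, 0, 0) and KM = (0, 0, -2), so a normal is n = KL × KM = (0, -6, 0).
d = |(-6)·(-10) − 42| / √(0 + 36 + 0) = |18| / 6 = 3.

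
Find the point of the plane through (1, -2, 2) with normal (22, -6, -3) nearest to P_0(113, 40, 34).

n = (22, -6, -3), |n|² = 529, and n·P_0 − 28 = 2116.
t = 2116/529 = 4, so the foot is P_0 − t·n = (113, 40, 34) − 4·(22, -6, -3) = (25, 64, 46).

(25, 64, 46)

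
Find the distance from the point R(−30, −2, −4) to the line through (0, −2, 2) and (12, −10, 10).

A direction vector is d = (12, −8, 8).
AP = (−30, 0, −6); AP·d = -408, |AP|² = 936, |d|² = 272.
distance² = |AP|² − (AP·d)²/|d|² = 936 − 166464/272 = 324, so the distance is 18.

18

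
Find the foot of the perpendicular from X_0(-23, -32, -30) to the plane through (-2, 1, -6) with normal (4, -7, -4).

(-35, -11, -18)

The perpendicular from X_0 has direction n = (4, -7, -4): r = (-23, -32, -30) + t(4, -7, -4).
Substitute into the plane: n·(X_0 + tn) = 9 gives 252 + 81t = 9, so t = -3.
Foot = (-23, -32, -30) + (-3)·(4, -7, -4) = (-35, -11, -18).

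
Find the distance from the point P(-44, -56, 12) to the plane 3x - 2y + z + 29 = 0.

n = (3, -2, 1); n·P − (-29) = 21; |n| = √14; distance = 21/√14.

21/√14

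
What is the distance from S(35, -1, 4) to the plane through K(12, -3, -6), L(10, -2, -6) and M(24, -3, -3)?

KL = (-2, 1, 0) and KM = (12, 0, 3), so a normal is n = KL × KM = (3, 6, -12).
n = (3, 6, -12); n·P − 90 = -39; |n| = 3√21; distance = 39/(3√21) = 13/√21.

13/√21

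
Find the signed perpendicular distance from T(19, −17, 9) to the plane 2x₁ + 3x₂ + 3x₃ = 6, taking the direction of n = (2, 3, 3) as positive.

8/√22

n·T − 6 = 8.
|n| = √22, so the signed distance is 8/√22.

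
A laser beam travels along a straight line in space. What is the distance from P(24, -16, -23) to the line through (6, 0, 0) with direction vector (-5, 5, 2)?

Direction vector d = (-5, 5, 2).
AP = (18, -16, -23); AP·d = -216, |AP|² = 1109, |d|² = 54.
distance² = |AP|² − (AP·d)²/|d|² = 1109 − 46656/54 = 245, so the distance is 7√5.

7√5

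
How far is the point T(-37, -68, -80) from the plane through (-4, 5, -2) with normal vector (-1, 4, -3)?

The plane has equation n·(r − (-4, 5, -2)) = 0, i.e. n·r = 30.
n = (-1, 4, -3); n·P − 30 = -25; |n| = √26; distance = 25/√26.

25/√26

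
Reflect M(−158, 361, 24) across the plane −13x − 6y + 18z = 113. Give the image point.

(-3400/23, 8411/23, 228/23)

With n = (−13, −6, 18), the signed offset is (n·M − 113)/|n|² = 207/529 = 9/23.
M' = M − 2t·n = (−158, 361, 24) − (18/23)·(−13, −6, 18) = (−3400/23, 8411/23, 228/23).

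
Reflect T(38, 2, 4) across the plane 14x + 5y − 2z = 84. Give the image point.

(-18, -18, 12)

n = (14, 5, −2), |n|² = 225, n·T − 84 = 450, so t = 450/225 = 2.
Foot F = T − 2·n = (10, −8, 8); the reflection is 2F − T = (−18, −18, 12).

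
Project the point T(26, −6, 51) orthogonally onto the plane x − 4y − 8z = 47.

(31, -26, 11)

n = (1, −4, −8), |n|² = 81, and n·T − 47 = -405.
t = -405/81 = -5, so the foot is T − t·n = (26, −6, 51) − (-5)·(1, −4, −8) = (31, −26, 11).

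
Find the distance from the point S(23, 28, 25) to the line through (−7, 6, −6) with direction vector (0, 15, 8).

Direction vector d = (0, 15, 8).
AP = (30, 22, 31); AP·d = 578, |AP|² = 2345, |d|² = 289.
distance² = |AP|² − (AP·d)²/|d|² = 2345 − 334084/289 = 1189, so the distance is √1189.

√1189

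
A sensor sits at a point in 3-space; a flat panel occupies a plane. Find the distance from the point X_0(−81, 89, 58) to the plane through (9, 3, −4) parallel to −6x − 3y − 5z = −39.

Parallel planes share the normal n = (−6, −3, −5); since (9, 3, −4) lies on the plane, its equation is −6x − 3y − 5z = -43.
n = (−6, −3, −5); n·P − (-43) = -28; |n| = √70; distance = 28/√70.

28/√70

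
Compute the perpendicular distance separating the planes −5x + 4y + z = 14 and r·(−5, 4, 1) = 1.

13√42/42

With common normal n = (−5, 4, 1) (|n| = √42), the distance is |14 − 1|/|n| = 13/√42 = 13√42/42.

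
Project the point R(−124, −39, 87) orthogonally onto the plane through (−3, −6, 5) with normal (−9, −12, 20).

(-79, 21, -13)

n = (−9, −12, 20), |n|² = 625, and n·R − 199 = 3125.
t = 3125/625 = 5, so the foot is R − t·n = (−124, −39, 87) − 5·(−9, −12, 20) = (−79, 21, −13).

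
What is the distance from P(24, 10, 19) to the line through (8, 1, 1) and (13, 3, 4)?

√53

A direction vector is d = (5, 2, 3).
AP = (16, 9, 18), and AP × d = (−9, 42, −13).
|AP × d|² = 2014 and |d|² = 38, so the distance is √(2014/38) = √53.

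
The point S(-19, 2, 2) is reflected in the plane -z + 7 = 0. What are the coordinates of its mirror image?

With n = (0, 0, -1), the signed offset is (n·S − (-7))/|n|² = 5/1 = 5.
S' = S − 2t·n = (-19, 2, 2) − 10·(0, 0, -1) = (-19, 2, 12).

(-19, 2, 12)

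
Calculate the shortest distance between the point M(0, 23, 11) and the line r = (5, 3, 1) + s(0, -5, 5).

Direction vector d = (0, -5, 5).
AP = (-5, 20, 10), and AP × d = (150, 25, 25).
|AP × d|² = 23750 and |d|² = 50, so the distance is √(23750/50) = √475 = 5√19.

5√19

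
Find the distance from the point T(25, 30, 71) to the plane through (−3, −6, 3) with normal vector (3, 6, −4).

The plane has equation n·(r − (−3, −6, 3)) = 0, i.e. n·r = -57.
n = (3, 6, −4); n·P − (-57) = 28; |n| = √61; distance = 28/√61 = 28√61/61.

28√61/61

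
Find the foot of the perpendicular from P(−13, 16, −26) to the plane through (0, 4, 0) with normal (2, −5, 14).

(-9, 6, 2)

The perpendicular from P has direction n = (2, −5, 14): r = (−13, 16, −26) + t(2, −5, 14).
Substitute into the plane: n·(P + tn) = -20 gives -470 + 225t = -20, so t = 2.
Foot = (−13, 16, −26) + 2·(2, −5, 14) = (−9, 6, 2).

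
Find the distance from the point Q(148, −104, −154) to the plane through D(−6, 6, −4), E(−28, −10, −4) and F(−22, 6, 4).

2

DE = (−22, −16, 0) and DF = (−16, 0, 8), so a normal is n = DE × DF = (−128, 176, −256).
n = (−128, 176, −256); n·P − 2848 = -672; |n| = 336; distance = 672/336 = 2.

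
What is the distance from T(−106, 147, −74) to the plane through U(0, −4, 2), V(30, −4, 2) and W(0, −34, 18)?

UV = (30, 0, 0) and UW = (0, −30, 16), so a normal is n = UV × UW = (0, −480, −900).
Then n·(−106, 147, −74) − 120 = −4080.
|n| = √(0 + 230400 + 810000) = 1020, so the distance is |-4080|/1020 = 4.

4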